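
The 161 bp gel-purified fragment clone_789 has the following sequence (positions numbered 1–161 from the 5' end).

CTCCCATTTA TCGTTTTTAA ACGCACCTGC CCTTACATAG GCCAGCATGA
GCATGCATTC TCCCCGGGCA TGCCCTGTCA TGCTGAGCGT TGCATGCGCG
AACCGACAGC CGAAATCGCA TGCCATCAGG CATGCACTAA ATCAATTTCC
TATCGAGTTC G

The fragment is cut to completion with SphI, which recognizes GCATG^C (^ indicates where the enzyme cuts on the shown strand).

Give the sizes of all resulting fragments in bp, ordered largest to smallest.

55, 27, 26, 24, 17, 12 bp

SphI sites (GCATGC) start at positions 51, 68, 92, 118, 130.
SphI cuts after base 5 of each site (before the last base), so after positions 55, 72, 96, 122, 134.
Linear molecule, 5 cuts → 6 fragments:
  1–55 → 55 bp
  56–72 → 17 bp
  73–96 → 24 bp
  97–122 → 26 bp
  123–134 → 12 bp
  135–161 → 27 bp
Sorted largest to smallest: 55, 27, 26, 24, 17, 12 bp.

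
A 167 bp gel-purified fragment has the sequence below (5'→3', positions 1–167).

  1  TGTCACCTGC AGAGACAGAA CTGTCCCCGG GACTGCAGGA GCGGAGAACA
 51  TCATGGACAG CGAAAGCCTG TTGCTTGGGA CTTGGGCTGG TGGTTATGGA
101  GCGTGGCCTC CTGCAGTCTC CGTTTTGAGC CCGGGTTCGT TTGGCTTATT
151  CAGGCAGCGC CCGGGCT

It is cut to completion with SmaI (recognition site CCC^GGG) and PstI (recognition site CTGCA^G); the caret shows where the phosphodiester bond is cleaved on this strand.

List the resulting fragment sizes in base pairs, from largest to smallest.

SmaI sites (CCCGGG) start at positions 26, 130, 160.
SmaI cuts after base 3 of each site, so after positions 28, 132, 162.
PstI sites (CTGCAG) start at positions 7, 33, 111.
PstI cuts after base 5 of each site (before the last base), so after positions 11, 37, 115.
Combined cut positions: 11, 28, 37, 115, 132, 162.
Linear molecule, 6 cuts → 7 fragments:
  1–11 → 11 bp
  12–28 → 17 bp
  29–37 → 9 bp
  38–115 → 78 bp
  116–132 → 17 bp
  133–162 → 30 bp
  163–167 → 5 bp
Sorted largest to smallest: 78, 30, 17, 17, 11, 9, 5 bp.

78, 30, 17, 17, 11, 9, 5 bp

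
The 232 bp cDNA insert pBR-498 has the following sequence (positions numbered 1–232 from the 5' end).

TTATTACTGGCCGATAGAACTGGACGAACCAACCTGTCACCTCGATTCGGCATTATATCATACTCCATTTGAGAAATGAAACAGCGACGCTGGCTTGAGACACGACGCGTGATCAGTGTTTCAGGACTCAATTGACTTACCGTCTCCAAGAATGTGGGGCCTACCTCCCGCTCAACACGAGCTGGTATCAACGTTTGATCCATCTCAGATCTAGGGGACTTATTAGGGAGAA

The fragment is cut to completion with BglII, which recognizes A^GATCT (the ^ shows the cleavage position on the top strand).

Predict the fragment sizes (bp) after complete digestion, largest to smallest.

207, 25 bp

The BglII site (AGATCT) starts at position 207.
BglII cuts after the first base of each site, so after position 207.
Linear molecule, 1 cut → 2 fragments:
  1–207 → 207 bp
  208–232 → 25 bp
Sorted largest to smallest: 207, 25 bp.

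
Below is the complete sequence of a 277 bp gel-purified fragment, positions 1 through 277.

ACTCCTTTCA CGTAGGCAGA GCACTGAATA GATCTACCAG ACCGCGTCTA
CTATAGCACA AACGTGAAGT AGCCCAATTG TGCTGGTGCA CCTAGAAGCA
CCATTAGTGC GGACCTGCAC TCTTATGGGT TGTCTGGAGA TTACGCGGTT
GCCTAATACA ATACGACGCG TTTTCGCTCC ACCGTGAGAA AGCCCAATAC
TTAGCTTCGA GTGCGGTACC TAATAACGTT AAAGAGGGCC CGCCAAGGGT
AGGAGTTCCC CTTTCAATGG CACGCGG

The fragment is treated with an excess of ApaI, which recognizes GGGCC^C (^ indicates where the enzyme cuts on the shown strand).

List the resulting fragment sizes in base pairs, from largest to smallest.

The ApaI site (GGGCCC) starts at position 236.
ApaI cuts after base 5 of each site (before the last base), so after position 240.
Linear molecule, 1 cut → 2 fragments:
  1–240 → 240 bp
  241–277 → 37 bp
Sorted largest to smallest: 240, 37 bp.

240, 37 bp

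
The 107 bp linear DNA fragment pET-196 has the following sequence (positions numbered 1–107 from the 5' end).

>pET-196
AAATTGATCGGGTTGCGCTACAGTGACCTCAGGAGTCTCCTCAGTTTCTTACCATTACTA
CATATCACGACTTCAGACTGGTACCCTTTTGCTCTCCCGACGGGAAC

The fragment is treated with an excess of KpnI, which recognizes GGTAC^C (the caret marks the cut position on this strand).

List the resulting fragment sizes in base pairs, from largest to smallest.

84, 23 bp

The KpnI site (GGTACC) starts at position 80.
KpnI cuts after base 5 of each site (before the last base), so after position 84.
Linear molecule, 1 cut → 2 fragments:
  1–84 → 84 bp
  85–107 → 23 bp
Sorted largest to smallest: 84, 23 bp.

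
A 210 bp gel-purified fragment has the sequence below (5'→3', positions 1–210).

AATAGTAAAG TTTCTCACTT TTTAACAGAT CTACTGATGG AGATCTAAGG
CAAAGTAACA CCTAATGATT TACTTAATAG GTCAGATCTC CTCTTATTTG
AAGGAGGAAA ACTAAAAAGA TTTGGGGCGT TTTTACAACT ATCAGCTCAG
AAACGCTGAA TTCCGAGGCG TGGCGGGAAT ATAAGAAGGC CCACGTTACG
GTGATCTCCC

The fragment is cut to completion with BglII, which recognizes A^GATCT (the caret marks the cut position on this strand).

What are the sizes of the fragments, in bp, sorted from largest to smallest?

126, 43, 27, 14 bp

BglII sites (AGATCT) start at positions 27, 41, 84.
BglII cuts after the first base of each site, so after positions 27, 41, 84.
Linear molecule, 3 cuts → 4 fragments:
  1–27 → 27 bp
  28–41 → 14 bp
  42–84 → 43 bp
  85–210 → 126 bp
Sorted largest to smallest: 126, 43, 27, 14 bp.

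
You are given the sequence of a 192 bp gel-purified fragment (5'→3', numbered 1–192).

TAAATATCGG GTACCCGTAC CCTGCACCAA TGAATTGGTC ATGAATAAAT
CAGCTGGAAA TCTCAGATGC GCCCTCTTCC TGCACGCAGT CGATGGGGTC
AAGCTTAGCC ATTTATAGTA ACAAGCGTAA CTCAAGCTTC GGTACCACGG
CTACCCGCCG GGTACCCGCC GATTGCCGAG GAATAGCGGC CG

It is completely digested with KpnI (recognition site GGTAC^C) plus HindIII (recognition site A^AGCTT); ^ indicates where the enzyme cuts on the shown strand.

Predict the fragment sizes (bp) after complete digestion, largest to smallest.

87, 33, 27, 20, 14, 11 bp

KpnI sites (GGTACC) start at positions 10, 141, 161.
KpnI cuts after base 5 of each site (before the last base), so after positions 14, 145, 165.
HindIII sites (AAGCTT) start at positions 101, 134.
HindIII cuts after the first base of each site, so after positions 101, 134.
Combined cut positions: 14, 101, 134, 145, 165.
Linear molecule, 5 cuts → 6 fragments:
  1–14 → 14 bp
  15–101 → 87 bp
  102–134 → 33 bp
  135–145 → 11 bp
  146–165 → 20 bp
  166–192 → 27 bp
Sorted largest to smallest: 87, 33, 27, 20, 14, 11 bp.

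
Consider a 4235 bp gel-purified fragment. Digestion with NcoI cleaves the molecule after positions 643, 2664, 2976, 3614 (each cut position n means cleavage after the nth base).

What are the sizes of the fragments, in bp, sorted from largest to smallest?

2021, 643, 638, 621, 312 bp

Linear molecule, 4 cuts → 5 fragments:
  643 − 0 = 643 bp
  2664 − 643 = 2021 bp
  2976 − 2664 = 312 bp
  3614 − 2976 = 638 bp
  4235 − 3614 = 621 bp
Sorted largest to smallest: 2021, 643, 638, 621, 312 bp.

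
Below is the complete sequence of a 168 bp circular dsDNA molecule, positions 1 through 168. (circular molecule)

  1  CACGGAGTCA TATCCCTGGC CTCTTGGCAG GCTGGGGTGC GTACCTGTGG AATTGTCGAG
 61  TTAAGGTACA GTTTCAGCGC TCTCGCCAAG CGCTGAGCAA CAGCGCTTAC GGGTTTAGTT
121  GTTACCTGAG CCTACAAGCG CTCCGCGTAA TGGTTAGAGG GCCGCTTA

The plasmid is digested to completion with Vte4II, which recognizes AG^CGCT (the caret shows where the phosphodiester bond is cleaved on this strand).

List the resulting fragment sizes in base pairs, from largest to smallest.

Vte4II sites (AGCGCT) start at positions 76, 89, 102, 137.
Vte4II cuts after base 2 of each site, so after positions 77, 90, 103, 138.
Circular molecule, 4 cuts → 4 fragments:
  78–90 → 13 bp
  91–103 → 13 bp
  104–138 → 35 bp
  139–168 then 1–77 → 30 + 77 = 107 bp
Sorted largest to smallest: 107, 35, 13, 13 bp.

107, 35, 13, 13 bp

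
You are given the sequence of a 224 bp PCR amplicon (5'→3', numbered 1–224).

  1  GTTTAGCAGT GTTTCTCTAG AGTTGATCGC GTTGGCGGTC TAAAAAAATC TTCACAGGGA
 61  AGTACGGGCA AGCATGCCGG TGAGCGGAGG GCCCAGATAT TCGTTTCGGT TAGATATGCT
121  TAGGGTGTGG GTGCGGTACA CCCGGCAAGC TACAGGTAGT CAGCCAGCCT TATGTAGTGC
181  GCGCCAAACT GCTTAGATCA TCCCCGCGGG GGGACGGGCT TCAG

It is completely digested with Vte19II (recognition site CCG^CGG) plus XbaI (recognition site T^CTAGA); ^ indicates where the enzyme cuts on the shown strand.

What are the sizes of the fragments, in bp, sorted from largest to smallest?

The Vte19II site (CCGCGG) starts at position 204.
Vte19II cuts after base 3 of each site, so after position 206.
The XbaI site (TCTAGA) starts at position 16.
XbaI cuts after the first base of each site, so after position 16.
Combined cut positions: 16, 206.
Linear molecule, 2 cuts → 3 fragments:
  1–16 → 16 bp
  17–206 → 190 bp
  207–224 → 18 bp
Sorted largest to smallest: 190, 18, 16 bp.

190, 18, 16 bp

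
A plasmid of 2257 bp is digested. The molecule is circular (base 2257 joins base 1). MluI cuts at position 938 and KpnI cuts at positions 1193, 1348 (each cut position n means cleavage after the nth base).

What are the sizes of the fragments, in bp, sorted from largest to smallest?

Combined cut positions (sorted): 938, 1193, 1348.
Circular molecule, 3 cuts → 3 fragments:
  1193 − 938 = 255 bp
  1348 − 1193 = 155 bp
  wrap: 2257 − 1348 + 938 = 1847 bp
Sorted largest to smallest: 1847, 255, 155 bp.

1847, 255, 155 bp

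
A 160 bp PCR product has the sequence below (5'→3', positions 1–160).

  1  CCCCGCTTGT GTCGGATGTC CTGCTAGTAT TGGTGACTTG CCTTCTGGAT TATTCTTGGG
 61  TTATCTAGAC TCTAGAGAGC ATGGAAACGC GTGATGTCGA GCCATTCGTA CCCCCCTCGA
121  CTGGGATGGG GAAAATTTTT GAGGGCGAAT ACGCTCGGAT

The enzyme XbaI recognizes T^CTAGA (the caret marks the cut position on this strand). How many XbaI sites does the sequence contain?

2

TCTAGA occurs starting at positions 64, 71.
XbaI cuts at 2 sites.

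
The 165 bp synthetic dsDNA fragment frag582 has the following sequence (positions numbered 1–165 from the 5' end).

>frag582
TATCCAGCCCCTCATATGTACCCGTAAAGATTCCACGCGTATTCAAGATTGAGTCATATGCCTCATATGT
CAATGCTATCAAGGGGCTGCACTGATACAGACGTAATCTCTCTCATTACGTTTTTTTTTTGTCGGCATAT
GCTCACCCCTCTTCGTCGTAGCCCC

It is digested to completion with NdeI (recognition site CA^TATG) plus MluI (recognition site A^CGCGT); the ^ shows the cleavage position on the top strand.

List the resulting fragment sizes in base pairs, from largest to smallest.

NdeI sites (CATATG) start at positions 13, 55, 64, 136.
NdeI cuts after base 2 of each site, so after positions 14, 56, 65, 137.
The MluI site (ACGCGT) starts at position 35.
MluI cuts after the first base of each site, so after position 35.
Combined cut positions: 14, 35, 56, 65, 137.
Linear molecule, 5 cuts → 6 fragments:
  1–14 → 14 bp
  15–35 → 21 bp
  36–56 → 21 bp
  57–65 → 9 bp
  66–137 → 72 bp
  138–165 → 28 bp
Sorted largest to smallest: 72, 28, 21, 21, 14, 9 bp.

72, 28, 21, 21, 14, 9 bp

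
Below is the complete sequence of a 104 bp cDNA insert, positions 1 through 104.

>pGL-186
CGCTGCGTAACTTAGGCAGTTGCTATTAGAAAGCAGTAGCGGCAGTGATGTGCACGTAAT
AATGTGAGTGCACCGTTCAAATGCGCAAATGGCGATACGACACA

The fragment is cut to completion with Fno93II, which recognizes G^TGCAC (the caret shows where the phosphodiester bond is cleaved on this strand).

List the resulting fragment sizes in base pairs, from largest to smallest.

Fno93II sites (GTGCAC) start at positions 50, 68.
Fno93II cuts after the first base of each site, so after positions 50, 68.
Linear molecule, 2 cuts → 3 fragments:
  1–50 → 50 bp
  51–68 → 18 bp
  69–104 → 36 bp
Sorted largest to smallest: 50, 36, 18 bp.

50, 36, 18 bp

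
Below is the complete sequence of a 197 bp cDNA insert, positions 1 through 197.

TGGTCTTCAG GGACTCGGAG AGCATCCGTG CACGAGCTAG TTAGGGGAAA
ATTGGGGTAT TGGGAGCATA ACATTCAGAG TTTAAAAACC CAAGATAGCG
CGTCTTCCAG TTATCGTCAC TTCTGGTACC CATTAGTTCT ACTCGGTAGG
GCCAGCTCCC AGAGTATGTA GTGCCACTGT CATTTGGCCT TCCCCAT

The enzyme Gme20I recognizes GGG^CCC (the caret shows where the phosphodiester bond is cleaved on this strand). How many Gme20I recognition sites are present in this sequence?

No occurrence of GGGCCC is present in the sequence.
Gme20I does not cut: 0 sites.

0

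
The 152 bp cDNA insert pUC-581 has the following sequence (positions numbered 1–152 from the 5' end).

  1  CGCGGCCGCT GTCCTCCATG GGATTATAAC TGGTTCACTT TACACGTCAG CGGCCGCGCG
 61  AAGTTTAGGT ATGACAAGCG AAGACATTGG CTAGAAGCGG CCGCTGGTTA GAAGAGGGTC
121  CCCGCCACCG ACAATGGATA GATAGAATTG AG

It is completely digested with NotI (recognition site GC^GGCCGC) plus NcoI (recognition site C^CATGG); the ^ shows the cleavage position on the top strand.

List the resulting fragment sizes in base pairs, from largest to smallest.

NotI sites (GCGGCCGC) start at positions 2, 50, 97.
NotI cuts after base 2 of each site, so after positions 3, 51, 98.
The NcoI site (CCATGG) starts at position 16.
NcoI cuts after the first base of each site, so after position 16.
Combined cut positions: 3, 16, 51, 98.
Linear molecule, 4 cuts → 5 fragments:
  1–3 → 3 bp
  4–16 → 13 bp
  17–51 → 35 bp
  52–98 → 47 bp
  99–152 → 54 bp
Sorted largest to smallest: 54, 47, 35, 13, 3 bp.

54, 47, 35, 13, 3 bp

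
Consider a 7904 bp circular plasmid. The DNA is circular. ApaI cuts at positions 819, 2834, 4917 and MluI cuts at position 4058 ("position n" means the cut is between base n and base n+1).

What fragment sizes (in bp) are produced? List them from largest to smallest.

Combined cut positions (sorted): 819, 2834, 4058, 4917.
Circular molecule, 4 cuts → 4 fragments:
  2834 − 819 = 2015 bp
  4058 − 2834 = 1224 bp
  4917 − 4058 = 859 bp
  wrap: 7904 − 4917 + 819 = 3806 bp
Sorted largest to smallest: 3806, 2015, 1224, 859 bp.

3806, 2015, 1224, 859 bp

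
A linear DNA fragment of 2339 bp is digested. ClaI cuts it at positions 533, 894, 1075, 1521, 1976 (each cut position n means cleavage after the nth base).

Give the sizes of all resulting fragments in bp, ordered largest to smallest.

Linear molecule, 5 cuts → 6 fragments:
  533 − 0 = 533 bp
  894 − 533 = 361 bp
  1075 − 894 = 181 bp
  1521 − 1075 = 446 bp
  1976 − 1521 = 455 bp
  2339 − 1976 = 363 bp
Sorted largest to smallest: 533, 455, 446, 363, 361, 181 bp.

533, 455, 446, 363, 361, 181 bp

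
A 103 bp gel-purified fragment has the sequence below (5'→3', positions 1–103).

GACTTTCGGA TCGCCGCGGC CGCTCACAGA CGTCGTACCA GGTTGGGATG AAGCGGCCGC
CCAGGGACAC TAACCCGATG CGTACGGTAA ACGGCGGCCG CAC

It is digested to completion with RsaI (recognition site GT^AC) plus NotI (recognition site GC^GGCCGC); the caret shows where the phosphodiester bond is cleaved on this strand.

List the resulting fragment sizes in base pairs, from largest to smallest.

RsaI sites (GTAC) start at positions 35, 82.
RsaI cuts after base 2 of each site, so after positions 36, 83.
NotI sites (GCGGCCGC) start at positions 16, 53, 94.
NotI cuts after base 2 of each site, so after positions 17, 54, 95.
Combined cut positions: 17, 36, 54, 83, 95.
Linear molecule, 5 cuts → 6 fragments:
  1–17 → 17 bp
  18–36 → 19 bp
  37–54 → 18 bp
  55–83 → 29 bp
  84–95 → 12 bp
  96–103 → 8 bp
Sorted largest to smallest: 29, 19, 18, 17, 12, 8 bp.

29, 19, 18, 17, 12, 8 bp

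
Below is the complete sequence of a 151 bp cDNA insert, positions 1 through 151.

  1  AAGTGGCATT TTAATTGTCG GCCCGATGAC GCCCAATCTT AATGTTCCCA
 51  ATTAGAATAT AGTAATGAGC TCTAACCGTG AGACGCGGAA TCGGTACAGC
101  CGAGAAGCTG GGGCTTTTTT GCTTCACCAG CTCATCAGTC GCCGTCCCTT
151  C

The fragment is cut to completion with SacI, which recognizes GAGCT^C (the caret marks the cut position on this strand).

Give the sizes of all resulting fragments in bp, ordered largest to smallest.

80, 71 bp

The SacI site (GAGCTC) starts at position 67.
SacI cuts after base 5 of each site (before the last base), so after position 71.
Linear molecule, 1 cut → 2 fragments:
  1–71 → 71 bp
  72–151 → 80 bp
Sorted largest to smallest: 80, 71 bp.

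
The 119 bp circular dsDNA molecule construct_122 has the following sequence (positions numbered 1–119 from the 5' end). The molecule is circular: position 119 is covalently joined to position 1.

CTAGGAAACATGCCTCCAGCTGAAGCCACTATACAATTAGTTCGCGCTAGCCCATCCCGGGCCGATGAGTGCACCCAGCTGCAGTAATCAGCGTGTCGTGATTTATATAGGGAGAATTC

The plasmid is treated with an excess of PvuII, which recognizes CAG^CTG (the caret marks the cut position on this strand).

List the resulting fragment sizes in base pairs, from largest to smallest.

PvuII sites (CAGCTG) start at positions 17, 76.
PvuII cuts after base 3 of each site, so after positions 19, 78.
Circular molecule, 2 cuts → 2 fragments:
  20–78 → 59 bp
  79–119 then 1–19 → 41 + 19 = 60 bp
Sorted largest to smallest: 60, 59 bp.

60, 59 bp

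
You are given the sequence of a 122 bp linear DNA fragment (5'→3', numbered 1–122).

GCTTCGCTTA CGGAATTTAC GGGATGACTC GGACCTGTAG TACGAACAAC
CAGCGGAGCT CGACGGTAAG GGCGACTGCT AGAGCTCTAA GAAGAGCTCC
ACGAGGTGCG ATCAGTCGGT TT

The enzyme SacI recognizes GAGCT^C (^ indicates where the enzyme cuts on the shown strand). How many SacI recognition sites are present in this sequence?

3

GAGCTC occurs starting at positions 56, 82, 94.
SacI cuts at 3 sites.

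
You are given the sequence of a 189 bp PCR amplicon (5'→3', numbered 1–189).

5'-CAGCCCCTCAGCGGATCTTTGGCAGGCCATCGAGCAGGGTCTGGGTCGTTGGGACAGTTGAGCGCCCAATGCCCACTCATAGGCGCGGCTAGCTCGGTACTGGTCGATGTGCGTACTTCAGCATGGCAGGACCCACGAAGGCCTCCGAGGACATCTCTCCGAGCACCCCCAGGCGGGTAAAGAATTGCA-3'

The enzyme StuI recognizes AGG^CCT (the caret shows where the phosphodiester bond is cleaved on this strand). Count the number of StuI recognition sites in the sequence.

1

AGGCCT occurs starting at position 139.
StuI cuts at 1 site.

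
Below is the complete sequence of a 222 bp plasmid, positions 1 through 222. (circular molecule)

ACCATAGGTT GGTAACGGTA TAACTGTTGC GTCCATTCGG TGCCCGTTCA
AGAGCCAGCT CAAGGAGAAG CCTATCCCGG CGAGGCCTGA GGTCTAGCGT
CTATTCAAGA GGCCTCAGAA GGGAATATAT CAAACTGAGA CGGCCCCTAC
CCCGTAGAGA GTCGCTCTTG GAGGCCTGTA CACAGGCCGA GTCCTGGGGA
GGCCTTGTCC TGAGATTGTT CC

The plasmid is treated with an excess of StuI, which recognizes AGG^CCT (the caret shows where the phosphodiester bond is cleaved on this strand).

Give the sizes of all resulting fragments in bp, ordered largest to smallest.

105, 62, 28, 27 bp

StuI sites (AGGCCT) start at positions 83, 110, 172, 200.
StuI cuts after base 3 of each site, so after positions 85, 112, 174, 202.
Circular molecule, 4 cuts → 4 fragments:
  86–112 → 27 bp
  113–174 → 62 bp
  175–202 → 28 bp
  203–222 then 1–85 → 20 + 85 = 105 bp
Sorted largest to smallest: 105, 62, 28, 27 bp.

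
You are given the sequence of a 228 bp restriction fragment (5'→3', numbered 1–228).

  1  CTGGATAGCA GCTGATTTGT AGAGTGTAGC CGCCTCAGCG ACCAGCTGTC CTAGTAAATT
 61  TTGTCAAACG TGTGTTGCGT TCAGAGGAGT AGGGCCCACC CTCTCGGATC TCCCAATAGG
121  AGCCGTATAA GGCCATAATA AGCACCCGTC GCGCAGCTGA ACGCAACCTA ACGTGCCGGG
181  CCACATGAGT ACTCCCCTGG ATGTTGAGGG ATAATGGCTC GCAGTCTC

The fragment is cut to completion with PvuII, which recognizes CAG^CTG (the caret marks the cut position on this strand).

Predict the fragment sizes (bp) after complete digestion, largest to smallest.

PvuII sites (CAGCTG) start at positions 9, 43, 154.
PvuII cuts after base 3 of each site, so after positions 11, 45, 156.
Linear molecule, 3 cuts → 4 fragments:
  1–11 → 11 bp
  12–45 → 34 bp
  46–156 → 111 bp
  157–228 → 72 bp
Sorted largest to smallest: 111, 72, 34, 11 bp.

111, 72, 34, 11 bp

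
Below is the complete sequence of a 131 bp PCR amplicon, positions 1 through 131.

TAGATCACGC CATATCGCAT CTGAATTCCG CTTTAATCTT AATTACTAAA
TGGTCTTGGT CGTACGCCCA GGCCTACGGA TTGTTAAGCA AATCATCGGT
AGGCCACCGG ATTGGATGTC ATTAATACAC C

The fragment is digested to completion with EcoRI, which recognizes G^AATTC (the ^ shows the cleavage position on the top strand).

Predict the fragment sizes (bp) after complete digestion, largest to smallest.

The EcoRI site (GAATTC) starts at position 23.
EcoRI cuts after the first base of each site, so after position 23.
Linear molecule, 1 cut → 2 fragments:
  1–23 → 23 bp
  24–131 → 108 bp
Sorted largest to smallest: 108, 23 bp.

108, 23 bp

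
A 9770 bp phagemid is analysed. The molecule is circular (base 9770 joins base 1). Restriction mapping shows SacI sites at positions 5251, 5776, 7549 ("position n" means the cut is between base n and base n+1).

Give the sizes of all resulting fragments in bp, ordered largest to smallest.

Circular molecule, 3 cuts → 3 fragments:
  5776 − 5251 = 525 bp
  7549 − 5776 = 1773 bp
  wrap: 9770 − 7549 + 5251 = 7472 bp
Sorted largest to smallest: 7472, 1773, 525 bp.

7472, 1773, 525 bp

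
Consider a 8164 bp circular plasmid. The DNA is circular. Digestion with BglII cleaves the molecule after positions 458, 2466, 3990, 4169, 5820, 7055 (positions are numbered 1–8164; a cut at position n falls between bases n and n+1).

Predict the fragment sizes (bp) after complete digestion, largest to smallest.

2008, 1651, 1567, 1524, 1235, 179 bp

Circular molecule, 6 cuts → 6 fragments:
  2466 − 458 = 2008 bp
  3990 − 2466 = 1524 bp
  4169 − 3990 = 179 bp
  5820 − 4169 = 1651 bp
  7055 − 5820 = 1235 bp
  wrap: 8164 − 7055 + 458 = 1567 bp
Sorted largest to smallest: 2008, 1651, 1567, 1524, 1235, 179 bp.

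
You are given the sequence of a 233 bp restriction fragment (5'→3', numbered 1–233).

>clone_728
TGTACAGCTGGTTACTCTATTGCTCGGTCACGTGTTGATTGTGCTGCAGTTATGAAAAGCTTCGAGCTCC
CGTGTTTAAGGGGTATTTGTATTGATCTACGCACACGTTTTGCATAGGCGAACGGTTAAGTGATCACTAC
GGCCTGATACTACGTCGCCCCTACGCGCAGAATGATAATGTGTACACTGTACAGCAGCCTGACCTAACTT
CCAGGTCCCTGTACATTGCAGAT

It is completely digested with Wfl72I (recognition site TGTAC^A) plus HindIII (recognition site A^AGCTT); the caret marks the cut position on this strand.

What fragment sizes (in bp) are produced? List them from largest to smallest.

Wfl72I sites (TGTACA) start at positions 1, 181, 188, 220.
Wfl72I cuts after base 5 of each site (before the last base), so after positions 5, 185, 192, 224.
The HindIII site (AAGCTT) starts at position 57.
HindIII cuts after the first base of each site, so after position 57.
Combined cut positions: 5, 57, 185, 192, 224.
Linear molecule, 5 cuts → 6 fragments:
  1–5 → 5 bp
  6–57 → 52 bp
  58–185 → 128 bp
  186–192 → 7 bp
  193–224 → 32 bp
  225–233 → 9 bp
Sorted largest to smallest: 128, 52, 32, 9, 7, 5 bp.

128, 52, 32, 9, 7, 5 bp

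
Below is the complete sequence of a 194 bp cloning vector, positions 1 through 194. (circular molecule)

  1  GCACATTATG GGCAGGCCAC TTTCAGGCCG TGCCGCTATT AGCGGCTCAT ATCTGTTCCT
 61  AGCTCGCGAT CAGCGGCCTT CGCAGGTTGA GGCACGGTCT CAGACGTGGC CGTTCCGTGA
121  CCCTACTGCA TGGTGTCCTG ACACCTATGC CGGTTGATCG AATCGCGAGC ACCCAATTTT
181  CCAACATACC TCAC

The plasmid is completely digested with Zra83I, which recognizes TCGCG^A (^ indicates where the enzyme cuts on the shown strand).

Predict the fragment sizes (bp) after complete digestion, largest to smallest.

99, 95 bp

Zra83I sites (TCGCGA) start at positions 64, 163.
Zra83I cuts after base 5 of each site (before the last base), so after positions 68, 167.
Circular molecule, 2 cuts → 2 fragments:
  69–167 → 99 bp
  168–194 then 1–68 → 27 + 68 = 95 bp
Sorted largest to smallest: 99, 95 bp.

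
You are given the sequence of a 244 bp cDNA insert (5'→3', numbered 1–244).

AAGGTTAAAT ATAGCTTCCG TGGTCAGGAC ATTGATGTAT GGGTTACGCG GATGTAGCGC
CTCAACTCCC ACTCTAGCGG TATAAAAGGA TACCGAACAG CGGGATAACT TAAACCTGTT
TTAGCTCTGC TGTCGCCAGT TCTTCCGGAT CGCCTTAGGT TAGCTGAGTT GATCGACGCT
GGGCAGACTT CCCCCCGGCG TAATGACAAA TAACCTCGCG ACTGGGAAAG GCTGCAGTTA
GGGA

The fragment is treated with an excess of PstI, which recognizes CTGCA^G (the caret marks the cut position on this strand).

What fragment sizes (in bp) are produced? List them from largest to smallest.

236, 8 bp

The PstI site (CTGCAG) starts at position 232.
PstI cuts after base 5 of each site (before the last base), so after position 236.
Linear molecule, 1 cut → 2 fragments:
  1–236 → 236 bp
  237–244 → 8 bp
Sorted largest to smallest: 236, 8 bp.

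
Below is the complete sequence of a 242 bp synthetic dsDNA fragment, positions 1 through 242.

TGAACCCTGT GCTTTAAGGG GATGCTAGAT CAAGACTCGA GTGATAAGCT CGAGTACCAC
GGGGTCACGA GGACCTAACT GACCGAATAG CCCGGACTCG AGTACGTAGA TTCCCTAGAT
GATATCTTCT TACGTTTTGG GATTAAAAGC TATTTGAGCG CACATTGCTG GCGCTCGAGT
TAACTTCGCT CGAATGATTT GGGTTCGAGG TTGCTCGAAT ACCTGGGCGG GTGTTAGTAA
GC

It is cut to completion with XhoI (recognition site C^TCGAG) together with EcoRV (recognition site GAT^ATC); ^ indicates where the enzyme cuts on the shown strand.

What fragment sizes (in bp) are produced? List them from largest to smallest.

68, 51, 48, 36, 26, 13 bp

XhoI sites (CTCGAG) start at positions 36, 49, 97, 174.
XhoI cuts after the first base of each site, so after positions 36, 49, 97, 174.
The EcoRV site (GATATC) starts at position 121.
EcoRV cuts after base 3 of each site, so after position 123.
Combined cut positions: 36, 49, 97, 123, 174.
Linear molecule, 5 cuts → 6 fragments:
  1–36 → 36 bp
  37–49 → 13 bp
  50–97 → 48 bp
  98–123 → 26 bp
  124–174 → 51 bp
  175–242 → 68 bp
Sorted largest to smallest: 68, 51, 48, 36, 26, 13 bp.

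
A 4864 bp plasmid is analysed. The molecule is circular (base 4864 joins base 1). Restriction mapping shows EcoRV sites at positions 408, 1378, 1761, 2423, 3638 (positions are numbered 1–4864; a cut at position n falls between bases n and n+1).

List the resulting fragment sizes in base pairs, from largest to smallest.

Circular molecule, 5 cuts → 5 fragments:
  1378 − 408 = 970 bp
  1761 − 1378 = 383 bp
  2423 − 1761 = 662 bp
  3638 − 2423 = 1215 bp
  wrap: 4864 − 3638 + 408 = 1634 bp
Sorted largest to smallest: 1634, 1215, 970, 662, 383 bp.

1634, 1215, 970, 662, 383 bp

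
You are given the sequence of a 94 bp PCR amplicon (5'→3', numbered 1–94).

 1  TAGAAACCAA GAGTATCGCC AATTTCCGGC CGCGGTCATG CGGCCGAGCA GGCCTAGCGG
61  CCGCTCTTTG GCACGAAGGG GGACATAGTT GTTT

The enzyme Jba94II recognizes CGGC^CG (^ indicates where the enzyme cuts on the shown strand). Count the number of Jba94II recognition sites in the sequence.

CGGCCG occurs starting at positions 27, 41, 58.
Jba94II cuts at 3 sites.

3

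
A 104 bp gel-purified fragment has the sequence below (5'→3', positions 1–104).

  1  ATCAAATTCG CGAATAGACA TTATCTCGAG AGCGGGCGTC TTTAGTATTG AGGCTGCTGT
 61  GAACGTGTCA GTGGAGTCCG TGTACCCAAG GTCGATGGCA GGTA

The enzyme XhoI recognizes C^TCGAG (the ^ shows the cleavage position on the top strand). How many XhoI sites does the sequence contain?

CTCGAG occurs starting at position 25.
XhoI cuts at 1 site.

1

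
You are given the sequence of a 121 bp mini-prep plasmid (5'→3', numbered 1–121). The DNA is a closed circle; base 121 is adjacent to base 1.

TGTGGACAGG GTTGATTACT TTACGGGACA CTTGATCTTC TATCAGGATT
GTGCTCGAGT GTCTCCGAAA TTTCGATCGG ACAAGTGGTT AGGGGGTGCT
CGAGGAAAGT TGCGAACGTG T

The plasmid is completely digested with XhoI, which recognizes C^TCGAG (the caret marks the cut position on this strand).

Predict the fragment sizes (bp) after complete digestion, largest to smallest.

76, 45 bp

XhoI sites (CTCGAG) start at positions 54, 99.
XhoI cuts after the first base of each site, so after positions 54, 99.
Circular molecule, 2 cuts → 2 fragments:
  55–99 → 45 bp
  100–121 then 1–54 → 22 + 54 = 76 bp
Sorted largest to smallest: 76, 45 bp.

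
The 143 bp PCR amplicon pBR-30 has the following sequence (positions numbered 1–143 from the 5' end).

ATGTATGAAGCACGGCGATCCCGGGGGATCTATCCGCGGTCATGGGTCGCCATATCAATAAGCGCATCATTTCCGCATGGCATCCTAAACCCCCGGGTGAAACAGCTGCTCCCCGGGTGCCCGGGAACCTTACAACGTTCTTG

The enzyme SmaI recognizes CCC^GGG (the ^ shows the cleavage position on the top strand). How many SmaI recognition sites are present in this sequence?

4

CCCGGG occurs starting at positions 20, 92, 112, 120.
SmaI cuts at 4 sites.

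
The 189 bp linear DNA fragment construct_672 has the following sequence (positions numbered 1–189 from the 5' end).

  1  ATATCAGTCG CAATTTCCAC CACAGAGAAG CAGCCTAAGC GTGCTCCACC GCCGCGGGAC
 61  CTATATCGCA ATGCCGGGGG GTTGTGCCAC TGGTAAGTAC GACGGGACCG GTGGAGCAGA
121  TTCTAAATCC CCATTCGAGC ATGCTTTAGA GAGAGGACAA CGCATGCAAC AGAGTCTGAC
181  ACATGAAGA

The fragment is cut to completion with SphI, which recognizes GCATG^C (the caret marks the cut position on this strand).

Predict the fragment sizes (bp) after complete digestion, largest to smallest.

143, 23, 23 bp

SphI sites (GCATGC) start at positions 139, 162.
SphI cuts after base 5 of each site (before the last base), so after positions 143, 166.
Linear molecule, 2 cuts → 3 fragments:
  1–143 → 143 bp
  144–166 → 23 bp
  167–189 → 23 bp
Sorted largest to smallest: 143, 23, 23 bp.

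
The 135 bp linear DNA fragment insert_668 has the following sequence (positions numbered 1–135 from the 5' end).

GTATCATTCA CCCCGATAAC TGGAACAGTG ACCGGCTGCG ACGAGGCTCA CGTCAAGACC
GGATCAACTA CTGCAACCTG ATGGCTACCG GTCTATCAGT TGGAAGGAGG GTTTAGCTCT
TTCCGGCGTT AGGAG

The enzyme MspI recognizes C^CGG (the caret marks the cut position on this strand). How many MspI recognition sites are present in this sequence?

CCGG occurs starting at positions 32, 59, 88, 123.
MspI cuts at 4 sites.

4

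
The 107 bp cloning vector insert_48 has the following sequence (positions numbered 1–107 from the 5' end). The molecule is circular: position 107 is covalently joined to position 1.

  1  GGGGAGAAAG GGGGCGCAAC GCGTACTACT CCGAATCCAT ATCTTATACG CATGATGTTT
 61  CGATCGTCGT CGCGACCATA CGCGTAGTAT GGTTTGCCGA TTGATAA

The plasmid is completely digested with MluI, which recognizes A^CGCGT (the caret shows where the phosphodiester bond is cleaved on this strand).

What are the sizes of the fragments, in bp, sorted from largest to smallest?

MluI sites (ACGCGT) start at positions 19, 80.
MluI cuts after the first base of each site, so after positions 19, 80.
Circular molecule, 2 cuts → 2 fragments:
  20–80 → 61 bp
  81–107 then 1–19 → 27 + 19 = 46 bp
Sorted largest to smallest: 61, 46 bp.

61, 46 bp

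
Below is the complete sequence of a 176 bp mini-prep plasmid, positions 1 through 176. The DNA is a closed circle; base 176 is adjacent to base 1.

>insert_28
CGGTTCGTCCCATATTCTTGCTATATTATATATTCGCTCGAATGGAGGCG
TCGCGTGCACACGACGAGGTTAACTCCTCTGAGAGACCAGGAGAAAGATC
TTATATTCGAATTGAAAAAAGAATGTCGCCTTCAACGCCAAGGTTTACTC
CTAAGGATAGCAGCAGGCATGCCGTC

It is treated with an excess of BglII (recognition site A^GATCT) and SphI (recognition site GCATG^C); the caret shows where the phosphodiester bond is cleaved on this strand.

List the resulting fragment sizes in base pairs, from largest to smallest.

The BglII site (AGATCT) starts at position 96.
BglII cuts after the first base of each site, so after position 96.
The SphI site (GCATGC) starts at position 167.
SphI cuts after base 5 of each site (before the last base), so after position 171.
Combined cut positions: 96, 171.
Circular molecule, 2 cuts → 2 fragments:
  97–171 → 75 bp
  172–176 then 1–96 → 5 + 96 = 101 bp
Sorted largest to smallest: 101, 75 bp.

101, 75 bp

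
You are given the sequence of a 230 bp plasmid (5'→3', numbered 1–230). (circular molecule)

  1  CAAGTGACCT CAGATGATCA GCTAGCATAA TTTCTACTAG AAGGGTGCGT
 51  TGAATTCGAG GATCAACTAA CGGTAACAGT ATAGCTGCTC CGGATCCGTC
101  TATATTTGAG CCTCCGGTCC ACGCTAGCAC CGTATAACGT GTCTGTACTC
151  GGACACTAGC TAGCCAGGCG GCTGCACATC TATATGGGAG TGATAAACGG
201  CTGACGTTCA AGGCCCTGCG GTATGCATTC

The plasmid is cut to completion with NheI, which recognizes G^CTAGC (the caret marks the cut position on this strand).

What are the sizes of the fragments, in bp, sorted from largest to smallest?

102, 92, 36 bp

NheI sites (GCTAGC) start at positions 21, 123, 159.
NheI cuts after the first base of each site, so after positions 21, 123, 159.
Circular molecule, 3 cuts → 3 fragments:
  22–123 → 102 bp
  124–159 → 36 bp
  160–230 then 1–21 → 71 + 21 = 92 bp
Sorted largest to smallest: 102, 92, 36 bp.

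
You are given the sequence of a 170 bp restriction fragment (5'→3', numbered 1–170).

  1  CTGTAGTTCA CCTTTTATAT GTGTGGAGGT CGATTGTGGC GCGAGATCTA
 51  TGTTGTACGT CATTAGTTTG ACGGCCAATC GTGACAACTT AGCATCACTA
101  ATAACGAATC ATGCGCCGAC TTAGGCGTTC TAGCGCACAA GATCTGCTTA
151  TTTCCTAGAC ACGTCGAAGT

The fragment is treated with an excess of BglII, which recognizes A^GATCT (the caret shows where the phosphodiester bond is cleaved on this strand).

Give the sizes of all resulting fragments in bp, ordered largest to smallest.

96, 44, 30 bp

BglII sites (AGATCT) start at positions 44, 140.
BglII cuts after the first base of each site, so after positions 44, 140.
Linear molecule, 2 cuts → 3 fragments:
  1–44 → 44 bp
  45–140 → 96 bp
  141–170 → 30 bp
Sorted largest to smallest: 96, 44, 30 bp.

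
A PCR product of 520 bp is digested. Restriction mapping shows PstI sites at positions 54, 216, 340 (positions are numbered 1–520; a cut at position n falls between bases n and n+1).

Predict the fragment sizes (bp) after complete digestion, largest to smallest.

180, 162, 124, 54 bp

Linear molecule, 3 cuts → 4 fragments:
  54 − 0 = 54 bp
  216 − 54 = 162 bp
  340 − 216 = 124 bp
  520 − 340 = 180 bp
Sorted largest to smallest: 180, 162, 124, 54 bp.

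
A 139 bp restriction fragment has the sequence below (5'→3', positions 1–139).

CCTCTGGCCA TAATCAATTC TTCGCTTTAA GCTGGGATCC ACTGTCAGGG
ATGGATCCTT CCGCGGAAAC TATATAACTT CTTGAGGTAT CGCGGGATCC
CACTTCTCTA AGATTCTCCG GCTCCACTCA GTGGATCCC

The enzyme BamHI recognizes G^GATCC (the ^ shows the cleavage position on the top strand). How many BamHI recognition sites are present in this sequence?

GGATCC occurs starting at positions 35, 53, 95, 133.
BamHI cuts at 4 sites.

4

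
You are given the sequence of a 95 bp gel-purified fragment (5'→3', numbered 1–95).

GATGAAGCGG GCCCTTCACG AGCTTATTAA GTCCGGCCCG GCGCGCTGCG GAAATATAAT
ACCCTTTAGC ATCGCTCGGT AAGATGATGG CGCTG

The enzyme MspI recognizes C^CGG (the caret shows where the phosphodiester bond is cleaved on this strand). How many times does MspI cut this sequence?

2

CCGG occurs starting at positions 33, 38.
MspI cuts at 2 sites.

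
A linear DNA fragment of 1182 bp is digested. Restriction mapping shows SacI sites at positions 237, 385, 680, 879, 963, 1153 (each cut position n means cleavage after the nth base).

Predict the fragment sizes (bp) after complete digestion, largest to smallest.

Linear molecule, 6 cuts → 7 fragments:
  237 − 0 = 237 bp
  385 − 237 = 148 bp
  680 − 385 = 295 bp
  879 − 680 = 199 bp
  963 − 879 = 84 bp
  1153 − 963 = 190 bp
  1182 − 1153 = 29 bp
Sorted largest to smallest: 295, 237, 199, 190, 148, 84, 29 bp.

295, 237, 199, 190, 148, 84, 29 bp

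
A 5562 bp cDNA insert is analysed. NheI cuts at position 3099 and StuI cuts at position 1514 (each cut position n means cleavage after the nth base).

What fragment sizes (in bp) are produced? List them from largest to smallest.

2463, 1585, 1514 bp

Combined cut positions (sorted): 1514, 3099.
Linear molecule, 2 cuts → 3 fragments:
  1514 − 0 = 1514 bp
  3099 − 1514 = 1585 bp
  5562 − 3099 = 2463 bp
Sorted largest to smallest: 2463, 1585, 1514 bp.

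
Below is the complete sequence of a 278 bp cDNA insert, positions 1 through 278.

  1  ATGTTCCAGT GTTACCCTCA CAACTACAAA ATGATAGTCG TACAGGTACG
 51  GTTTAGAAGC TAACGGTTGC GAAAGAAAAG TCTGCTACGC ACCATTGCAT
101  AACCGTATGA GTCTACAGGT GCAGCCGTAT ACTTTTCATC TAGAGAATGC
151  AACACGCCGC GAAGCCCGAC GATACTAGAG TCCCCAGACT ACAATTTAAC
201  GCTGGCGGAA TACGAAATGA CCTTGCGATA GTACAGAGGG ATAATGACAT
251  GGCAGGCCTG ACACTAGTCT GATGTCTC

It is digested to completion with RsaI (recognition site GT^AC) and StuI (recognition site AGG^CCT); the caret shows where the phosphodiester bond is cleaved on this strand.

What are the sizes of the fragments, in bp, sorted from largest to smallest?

RsaI sites (GTAC) start at positions 40, 46, 231.
RsaI cuts after base 2 of each site, so after positions 41, 47, 232.
The StuI site (AGGCCT) starts at position 254.
StuI cuts after base 3 of each site, so after position 256.
Combined cut positions: 41, 47, 232, 256.
Linear molecule, 4 cuts → 5 fragments:
  1–41 → 41 bp
  42–47 → 6 bp
  48–232 → 185 bp
  233–256 → 24 bp
  257–278 → 22 bp
Sorted largest to smallest: 185, 41, 24, 22, 6 bp.

185, 41, 24, 22, 6 bp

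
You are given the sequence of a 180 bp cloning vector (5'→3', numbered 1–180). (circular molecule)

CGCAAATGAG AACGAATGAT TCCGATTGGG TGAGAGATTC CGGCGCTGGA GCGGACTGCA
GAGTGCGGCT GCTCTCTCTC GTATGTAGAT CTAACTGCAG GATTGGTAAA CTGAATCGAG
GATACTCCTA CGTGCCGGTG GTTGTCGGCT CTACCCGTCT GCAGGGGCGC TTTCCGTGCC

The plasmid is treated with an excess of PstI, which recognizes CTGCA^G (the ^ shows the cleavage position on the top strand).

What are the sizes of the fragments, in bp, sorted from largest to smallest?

77, 64, 39 bp

PstI sites (CTGCAG) start at positions 56, 95, 159.
PstI cuts after base 5 of each site (before the last base), so after positions 60, 99, 163.
Circular molecule, 3 cuts → 3 fragments:
  61–99 → 39 bp
  100–163 → 64 bp
  164–180 then 1–60 → 17 + 60 = 77 bp
Sorted largest to smallest: 77, 64, 39 bp.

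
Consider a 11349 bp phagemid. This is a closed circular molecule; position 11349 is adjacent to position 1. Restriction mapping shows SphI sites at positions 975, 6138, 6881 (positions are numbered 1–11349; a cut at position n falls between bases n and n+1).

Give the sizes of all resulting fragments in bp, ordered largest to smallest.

Circular molecule, 3 cuts → 3 fragments:
  6138 − 975 = 5163 bp
  6881 − 6138 = 743 bp
  wrap: 11349 − 6881 + 975 = 5443 bp
Sorted largest to smallest: 5443, 5163, 743 bp.

5443, 5163, 743 bp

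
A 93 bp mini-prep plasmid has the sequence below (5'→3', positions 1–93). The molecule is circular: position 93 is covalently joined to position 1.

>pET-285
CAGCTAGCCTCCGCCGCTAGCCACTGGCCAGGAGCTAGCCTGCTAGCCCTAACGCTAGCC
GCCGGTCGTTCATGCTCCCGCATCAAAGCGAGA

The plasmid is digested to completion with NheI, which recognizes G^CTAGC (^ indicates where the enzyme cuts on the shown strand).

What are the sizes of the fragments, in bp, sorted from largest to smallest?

NheI sites (GCTAGC) start at positions 3, 16, 34, 42, 54.
NheI cuts after the first base of each site, so after positions 3, 16, 34, 42, 54.
Circular molecule, 5 cuts → 5 fragments:
  4–16 → 13 bp
  17–34 → 18 bp
  35–42 → 8 bp
  43–54 → 12 bp
  55–93 then 1–3 → 39 + 3 = 42 bp
Sorted largest to smallest: 42, 18, 13, 12, 8 bp.

42, 18, 13, 12, 8 bp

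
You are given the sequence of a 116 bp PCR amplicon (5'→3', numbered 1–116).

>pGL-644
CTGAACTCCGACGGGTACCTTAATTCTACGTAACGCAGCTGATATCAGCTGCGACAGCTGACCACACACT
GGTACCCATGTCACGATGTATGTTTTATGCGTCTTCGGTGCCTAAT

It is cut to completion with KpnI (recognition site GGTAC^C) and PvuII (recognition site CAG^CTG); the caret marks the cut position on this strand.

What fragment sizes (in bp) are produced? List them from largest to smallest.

KpnI sites (GGTACC) start at positions 14, 71.
KpnI cuts after base 5 of each site (before the last base), so after positions 18, 75.
PvuII sites (CAGCTG) start at positions 36, 46, 55.
PvuII cuts after base 3 of each site, so after positions 38, 48, 57.
Combined cut positions: 18, 38, 48, 57, 75.
Linear molecule, 5 cuts → 6 fragments:
  1–18 → 18 bp
  19–38 → 20 bp
  39–48 → 10 bp
  49–57 → 9 bp
  58–75 → 18 bp
  76–116 → 41 bp
Sorted largest to smallest: 41, 20, 18, 18, 10, 9 bp.

41, 20, 18, 18, 10, 9 bp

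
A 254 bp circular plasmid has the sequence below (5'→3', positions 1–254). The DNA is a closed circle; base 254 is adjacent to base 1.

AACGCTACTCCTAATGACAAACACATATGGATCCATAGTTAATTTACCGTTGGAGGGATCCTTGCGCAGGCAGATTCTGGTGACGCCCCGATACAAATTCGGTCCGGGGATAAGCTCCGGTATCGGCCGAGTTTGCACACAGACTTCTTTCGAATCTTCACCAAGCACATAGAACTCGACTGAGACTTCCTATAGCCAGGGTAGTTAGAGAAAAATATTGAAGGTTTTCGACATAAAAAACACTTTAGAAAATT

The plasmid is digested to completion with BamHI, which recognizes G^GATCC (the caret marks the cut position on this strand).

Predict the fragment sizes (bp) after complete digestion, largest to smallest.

BamHI sites (GGATCC) start at positions 29, 56.
BamHI cuts after the first base of each site, so after positions 29, 56.
Circular molecule, 2 cuts → 2 fragments:
  30–56 → 27 bp
  57–254 then 1–29 → 198 + 29 = 227 bp
Sorted largest to smallest: 227, 27 bp.

227, 27 bp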